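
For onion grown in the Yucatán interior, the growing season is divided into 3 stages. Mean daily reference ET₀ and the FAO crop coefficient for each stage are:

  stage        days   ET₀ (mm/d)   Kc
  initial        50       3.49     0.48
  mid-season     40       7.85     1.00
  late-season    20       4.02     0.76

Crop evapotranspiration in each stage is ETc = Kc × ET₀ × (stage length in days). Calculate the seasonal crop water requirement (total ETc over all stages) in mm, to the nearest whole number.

initial: 0.48 × 3.49 × 50 = 83.76 mm
mid-season: 1.00 × 7.85 × 40 = 314.00 mm
late-season: 0.76 × 4.02 × 20 = 61.10 mm
Seasonal total = 458.86 mm

459 mm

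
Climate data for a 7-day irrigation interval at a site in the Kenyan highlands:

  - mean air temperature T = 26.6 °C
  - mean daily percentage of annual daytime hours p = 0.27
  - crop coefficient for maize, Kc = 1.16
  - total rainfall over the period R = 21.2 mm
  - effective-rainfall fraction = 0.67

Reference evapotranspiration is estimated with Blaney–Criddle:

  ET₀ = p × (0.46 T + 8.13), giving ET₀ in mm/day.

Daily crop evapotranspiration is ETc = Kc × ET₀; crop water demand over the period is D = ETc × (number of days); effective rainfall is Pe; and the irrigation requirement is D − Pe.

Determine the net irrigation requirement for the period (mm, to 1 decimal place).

ET₀ = 0.27 × (0.46 × 26.6 + 8.13) = 0.27 × 20.366 = 5.4988 mm/d
ETc = Kc × ET₀ = 1.16 × 5.4988 = 6.3786 mm/d
Crop demand D = ETc × 7 d = 6.3786 × 7 = 44.650 mm
Pe = 0.67 × 21.2 = 14.204 mm
D − Pe = 44.650 − 14.204 = 30.446 mm

30.4 mm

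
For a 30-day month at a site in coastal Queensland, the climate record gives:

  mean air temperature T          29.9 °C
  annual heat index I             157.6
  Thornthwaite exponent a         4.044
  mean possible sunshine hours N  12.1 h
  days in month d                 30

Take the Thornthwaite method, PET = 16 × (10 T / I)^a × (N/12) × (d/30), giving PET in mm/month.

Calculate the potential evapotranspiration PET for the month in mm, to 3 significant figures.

215 mm

10T/I = 10 × 29.9 / 157.6 = 1.8972
(10T/I)^a = 1.8972^4.044 = 13.3257
Uncorrected PET = 16 × 13.3257 = 213.211 mm
Correction = (N/12)(d/30) = (12.1/12)(30/30) = 1.0083
PET = 213.211 × 1.0083 = 214.981 mm/month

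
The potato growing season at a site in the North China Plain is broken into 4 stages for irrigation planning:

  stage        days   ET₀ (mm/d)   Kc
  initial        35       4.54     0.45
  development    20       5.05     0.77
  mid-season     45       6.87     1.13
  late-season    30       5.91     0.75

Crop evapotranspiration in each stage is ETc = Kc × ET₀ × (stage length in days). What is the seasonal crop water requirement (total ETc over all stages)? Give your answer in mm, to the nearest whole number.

632 mm

initial: 0.45 × 4.54 × 35 = 71.51 mm
development: 0.77 × 5.05 × 20 = 77.77 mm
mid-season: 1.13 × 6.87 × 45 = 349.34 mm
late-season: 0.75 × 5.91 × 30 = 132.98 mm
Seasonal total = 631.60 mm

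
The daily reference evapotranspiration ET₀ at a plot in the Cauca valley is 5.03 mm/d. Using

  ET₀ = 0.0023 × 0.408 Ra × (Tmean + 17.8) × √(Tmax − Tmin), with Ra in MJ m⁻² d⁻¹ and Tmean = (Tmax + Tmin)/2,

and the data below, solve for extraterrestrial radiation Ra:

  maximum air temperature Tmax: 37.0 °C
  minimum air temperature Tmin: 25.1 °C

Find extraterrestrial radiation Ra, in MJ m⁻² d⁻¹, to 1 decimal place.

31.8 MJ m⁻² d⁻¹

Tmean = (37.0+25.1)/2 = 31.05 °C; ΔT = 11.9
Ra = ET₀ / [0.0023 × 0.408 × (Tmean+17.8) × √ΔT]
   = 5.03 / (0.0023 × 0.408 × 48.85 × 3.4496) = 31.809 MJ m⁻² d⁻¹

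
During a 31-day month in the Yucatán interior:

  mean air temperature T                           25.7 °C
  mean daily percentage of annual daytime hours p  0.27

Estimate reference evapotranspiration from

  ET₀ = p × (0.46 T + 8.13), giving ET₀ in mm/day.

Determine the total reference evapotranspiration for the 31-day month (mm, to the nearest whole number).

ET₀ = 0.27 × (0.46 × 25.7 + 8.13) = 0.27 × 19.952 = 5.3870 mm/d
Monthly total = 5.3870 × 31 = 166.997 mm

167 mm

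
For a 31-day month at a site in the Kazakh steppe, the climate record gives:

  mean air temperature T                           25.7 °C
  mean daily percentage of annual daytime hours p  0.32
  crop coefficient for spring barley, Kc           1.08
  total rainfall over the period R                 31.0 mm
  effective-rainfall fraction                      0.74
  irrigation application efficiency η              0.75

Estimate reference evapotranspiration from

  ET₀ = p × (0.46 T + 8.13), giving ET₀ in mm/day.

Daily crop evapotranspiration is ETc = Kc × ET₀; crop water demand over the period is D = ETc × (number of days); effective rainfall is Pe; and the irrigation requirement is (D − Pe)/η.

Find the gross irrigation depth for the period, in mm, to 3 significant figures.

ET₀ = 0.32 × (0.46 × 25.7 + 8.13) = 0.32 × 19.952 = 6.3846 mm/d
ETc = Kc × ET₀ = 1.08 × 6.3846 = 6.8954 mm/d
Crop demand D = ETc × 31 d = 6.8954 × 31 = 213.757 mm
Pe = 0.74 × 31.0 = 22.940 mm
D − Pe = 213.757 − 22.940 = 190.817 mm
Gross irrigation = 190.817 / 0.75 = 254.423 mm

254 mm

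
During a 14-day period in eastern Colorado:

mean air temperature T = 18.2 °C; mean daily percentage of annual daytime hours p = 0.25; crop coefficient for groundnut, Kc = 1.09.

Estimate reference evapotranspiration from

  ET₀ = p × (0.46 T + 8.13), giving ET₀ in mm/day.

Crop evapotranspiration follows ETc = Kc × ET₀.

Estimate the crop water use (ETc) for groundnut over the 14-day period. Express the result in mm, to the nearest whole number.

63 mm

ET₀ = 0.25 × (0.46 × 18.2 + 8.13) = 0.25 × 16.502 = 4.1255 mm/d
ETc = Kc × ET₀ = 1.09 × 4.1255 = 4.4968 mm/d
Over 14 days: 4.4968 × 14 = 62.955 mm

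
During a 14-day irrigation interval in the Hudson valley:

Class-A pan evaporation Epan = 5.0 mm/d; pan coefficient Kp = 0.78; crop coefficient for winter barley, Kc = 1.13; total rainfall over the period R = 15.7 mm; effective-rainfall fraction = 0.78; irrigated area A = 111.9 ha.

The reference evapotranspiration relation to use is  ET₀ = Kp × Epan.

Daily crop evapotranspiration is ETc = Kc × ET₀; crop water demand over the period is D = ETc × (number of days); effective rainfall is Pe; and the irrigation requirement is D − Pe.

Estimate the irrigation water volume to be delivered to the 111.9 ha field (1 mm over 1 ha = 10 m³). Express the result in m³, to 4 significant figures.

ET₀ = 0.78 × 5.0 = 3.9000 mm/d
ETc = Kc × ET₀ = 1.13 × 3.9000 = 4.4070 mm/d
Crop demand D = ETc × 14 d = 4.4070 × 14 = 61.698 mm
Pe = 0.78 × 15.7 = 12.246 mm
D − Pe = 61.698 − 12.246 = 49.452 mm
Volume = 49.452 mm × 111.9 ha × 10 = 55336.8 m³

55340 m³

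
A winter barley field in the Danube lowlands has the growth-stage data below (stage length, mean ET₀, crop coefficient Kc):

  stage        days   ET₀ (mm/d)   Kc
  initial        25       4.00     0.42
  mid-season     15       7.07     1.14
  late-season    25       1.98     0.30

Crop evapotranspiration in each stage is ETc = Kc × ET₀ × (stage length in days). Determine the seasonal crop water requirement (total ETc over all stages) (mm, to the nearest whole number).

178 mm

initial: 0.42 × 4.00 × 25 = 42.00 mm
mid-season: 1.14 × 7.07 × 15 = 120.90 mm
late-season: 0.30 × 1.98 × 25 = 14.85 mm
Seasonal total = 177.75 mm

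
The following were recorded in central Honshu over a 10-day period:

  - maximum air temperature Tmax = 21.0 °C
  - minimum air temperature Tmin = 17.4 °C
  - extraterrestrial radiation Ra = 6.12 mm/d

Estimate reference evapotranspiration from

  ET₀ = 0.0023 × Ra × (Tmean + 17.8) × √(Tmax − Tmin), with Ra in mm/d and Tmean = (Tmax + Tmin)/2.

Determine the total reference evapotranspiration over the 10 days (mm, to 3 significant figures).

9.88 mm

Tmean = (21.0 + 17.4)/2 = 19.20 °C
ET₀ = 0.0023 × 6.12 × (19.20 + 17.8) × √3.6 = 0.0023 × 6.12 × 37.00 × 1.8974 = 0.9882 mm/d
Over 10 days: 0.9882 × 10 = 9.882 mm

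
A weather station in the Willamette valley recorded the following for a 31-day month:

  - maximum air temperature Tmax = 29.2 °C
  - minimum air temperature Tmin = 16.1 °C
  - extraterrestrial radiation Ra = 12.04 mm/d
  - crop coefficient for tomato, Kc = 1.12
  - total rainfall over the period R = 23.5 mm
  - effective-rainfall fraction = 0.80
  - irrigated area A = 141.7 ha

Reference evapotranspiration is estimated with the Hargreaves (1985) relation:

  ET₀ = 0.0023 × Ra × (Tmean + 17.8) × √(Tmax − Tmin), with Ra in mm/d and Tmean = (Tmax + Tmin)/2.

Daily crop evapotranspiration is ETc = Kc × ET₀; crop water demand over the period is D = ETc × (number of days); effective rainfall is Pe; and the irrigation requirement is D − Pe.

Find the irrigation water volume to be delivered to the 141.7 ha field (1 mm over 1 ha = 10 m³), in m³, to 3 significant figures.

173000 m³

Tmean = (29.2 + 16.1)/2 = 22.65 °C
ET₀ = 0.0023 × 12.04 × (22.65 + 17.8) × √13.1 = 0.0023 × 12.04 × 40.45 × 3.6194 = 4.0542 mm/d
ETc = Kc × ET₀ = 1.12 × 4.0542 = 4.5407 mm/d
Crop demand D = ETc × 31 d = 4.5407 × 31 = 140.762 mm
Pe = 0.80 × 23.5 = 18.800 mm
D − Pe = 140.762 − 18.800 = 121.962 mm
Volume = 121.962 mm × 141.7 ha × 10 = 172820.2 m³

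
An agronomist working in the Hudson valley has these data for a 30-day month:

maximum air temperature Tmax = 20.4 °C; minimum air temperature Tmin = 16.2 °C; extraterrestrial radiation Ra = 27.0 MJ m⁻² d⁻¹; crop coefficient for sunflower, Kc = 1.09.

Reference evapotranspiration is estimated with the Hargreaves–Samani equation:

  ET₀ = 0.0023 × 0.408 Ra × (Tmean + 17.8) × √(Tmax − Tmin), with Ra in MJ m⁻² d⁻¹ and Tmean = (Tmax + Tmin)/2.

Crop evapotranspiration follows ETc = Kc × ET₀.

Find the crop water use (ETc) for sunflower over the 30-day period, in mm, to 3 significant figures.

61.3 mm

Tmean = (20.4 + 16.2)/2 = 18.30 °C
0.408 Ra = 0.408 × 27.0 = 11.0160 mm/d equivalent
ET₀ = 0.0023 × 11.0160 × (18.30 + 17.8) × √4.2 = 0.0023 × 11.0160 × 36.10 × 2.0494 = 1.8745 mm/d
ETc = Kc × ET₀ = 1.09 × 1.8745 = 2.0432 mm/d
Over 30 days: 2.0432 × 30 = 61.296 mm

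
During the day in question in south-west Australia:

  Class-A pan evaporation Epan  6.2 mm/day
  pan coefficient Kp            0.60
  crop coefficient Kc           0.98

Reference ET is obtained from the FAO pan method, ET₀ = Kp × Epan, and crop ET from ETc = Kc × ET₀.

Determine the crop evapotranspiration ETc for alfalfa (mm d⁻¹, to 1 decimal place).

ET₀ = 0.60 × 6.2 = 3.7200 mm/d
ETc = Kc × ET₀ = 0.98 × 3.7200 = 3.6456 mm/d

3.6 mm d⁻¹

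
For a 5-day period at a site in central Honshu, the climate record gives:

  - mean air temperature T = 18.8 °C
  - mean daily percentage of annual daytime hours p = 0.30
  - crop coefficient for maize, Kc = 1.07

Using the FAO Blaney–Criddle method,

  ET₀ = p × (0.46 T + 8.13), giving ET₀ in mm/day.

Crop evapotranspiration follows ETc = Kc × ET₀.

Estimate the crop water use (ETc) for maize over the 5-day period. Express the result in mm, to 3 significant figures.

26.9 mm

ET₀ = 0.30 × (0.46 × 18.8 + 8.13) = 0.30 × 16.778 = 5.0334 mm/d
ETc = Kc × ET₀ = 1.07 × 5.0334 = 5.3857 mm/d
Over 5 days: 5.3857 × 5 = 26.929 mm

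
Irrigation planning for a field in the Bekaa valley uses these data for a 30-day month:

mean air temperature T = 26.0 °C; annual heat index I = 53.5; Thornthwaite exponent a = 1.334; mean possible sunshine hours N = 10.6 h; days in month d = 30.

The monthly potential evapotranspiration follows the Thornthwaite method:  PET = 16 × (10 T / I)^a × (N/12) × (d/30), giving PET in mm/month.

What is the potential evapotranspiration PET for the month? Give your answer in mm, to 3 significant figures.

116 mm

10T/I = 10 × 26.0 / 53.5 = 4.8598
(10T/I)^a = 4.8598^1.334 = 8.2404
Uncorrected PET = 16 × 8.2404 = 131.846 mm
Correction = (N/12)(d/30) = (10.6/12)(30/30) = 0.8833
PET = 131.846 × 0.8833 = 116.460 mm/month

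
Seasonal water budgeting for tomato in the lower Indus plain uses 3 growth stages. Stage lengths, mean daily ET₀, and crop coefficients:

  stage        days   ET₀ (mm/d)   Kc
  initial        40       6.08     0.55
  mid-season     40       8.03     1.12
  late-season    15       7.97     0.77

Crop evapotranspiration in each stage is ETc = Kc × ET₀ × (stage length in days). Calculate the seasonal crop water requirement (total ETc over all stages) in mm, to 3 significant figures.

initial: 0.55 × 6.08 × 40 = 133.76 mm
mid-season: 1.12 × 8.03 × 40 = 359.74 mm
late-season: 0.77 × 7.97 × 15 = 92.05 mm
Seasonal total = 585.55 mm

586 mm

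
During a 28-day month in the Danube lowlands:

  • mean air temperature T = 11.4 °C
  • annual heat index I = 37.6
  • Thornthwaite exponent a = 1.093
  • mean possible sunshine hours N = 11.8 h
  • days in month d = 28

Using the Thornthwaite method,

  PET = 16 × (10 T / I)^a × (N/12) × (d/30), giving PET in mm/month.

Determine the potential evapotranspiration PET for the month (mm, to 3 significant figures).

49.4 mm

10T/I = 10 × 11.4 / 37.6 = 3.0319
(10T/I)^a = 3.0319^1.093 = 3.3614
Uncorrected PET = 16 × 3.3614 = 53.782 mm
Correction = (N/12)(d/30) = (11.8/12)(28/30) = 0.9178
PET = 53.782 × 0.9178 = 49.361 mm/month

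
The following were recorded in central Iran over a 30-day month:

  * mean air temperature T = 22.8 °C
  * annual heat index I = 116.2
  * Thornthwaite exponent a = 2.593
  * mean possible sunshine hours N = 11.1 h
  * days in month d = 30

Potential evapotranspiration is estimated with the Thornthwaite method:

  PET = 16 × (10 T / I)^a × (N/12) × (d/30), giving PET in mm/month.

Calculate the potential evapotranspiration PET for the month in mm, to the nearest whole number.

10T/I = 10 × 22.8 / 116.2 = 1.9621
(10T/I)^a = 1.9621^2.593 = 5.7415
Uncorrected PET = 16 × 5.7415 = 91.864 mm
Correction = (N/12)(d/30) = (11.1/12)(30/30) = 0.9250
PET = 91.864 × 0.9250 = 84.974 mm/month

85 mm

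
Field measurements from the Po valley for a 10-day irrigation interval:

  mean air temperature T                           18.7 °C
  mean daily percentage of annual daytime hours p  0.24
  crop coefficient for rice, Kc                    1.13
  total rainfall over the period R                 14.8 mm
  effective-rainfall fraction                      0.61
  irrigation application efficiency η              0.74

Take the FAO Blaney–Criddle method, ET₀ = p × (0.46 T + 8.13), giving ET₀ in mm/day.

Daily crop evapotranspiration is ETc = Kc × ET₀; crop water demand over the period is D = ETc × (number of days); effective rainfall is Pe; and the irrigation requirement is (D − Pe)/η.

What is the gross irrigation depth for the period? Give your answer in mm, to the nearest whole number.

49 mm

ET₀ = 0.24 × (0.46 × 18.7 + 8.13) = 0.24 × 16.732 = 4.0157 mm/d
ETc = Kc × ET₀ = 1.13 × 4.0157 = 4.5377 mm/d
Crop demand D = ETc × 10 d = 4.5377 × 10 = 45.377 mm
Pe = 0.61 × 14.8 = 9.028 mm
D − Pe = 45.377 − 9.028 = 36.349 mm
Gross irrigation = 36.349 / 0.74 = 49.120 mm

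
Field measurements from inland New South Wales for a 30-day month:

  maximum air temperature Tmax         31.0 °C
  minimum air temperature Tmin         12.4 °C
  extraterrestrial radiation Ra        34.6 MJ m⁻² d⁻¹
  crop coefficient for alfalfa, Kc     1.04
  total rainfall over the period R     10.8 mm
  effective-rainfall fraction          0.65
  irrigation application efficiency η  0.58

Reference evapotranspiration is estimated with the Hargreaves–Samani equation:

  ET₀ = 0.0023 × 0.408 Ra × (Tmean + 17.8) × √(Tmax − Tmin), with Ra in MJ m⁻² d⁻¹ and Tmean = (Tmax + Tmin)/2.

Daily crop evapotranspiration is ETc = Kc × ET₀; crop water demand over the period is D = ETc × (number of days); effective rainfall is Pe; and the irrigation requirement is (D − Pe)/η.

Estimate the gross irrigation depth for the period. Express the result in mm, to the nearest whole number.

285 mm

Tmean = (31.0 + 12.4)/2 = 21.70 °C
0.408 Ra = 0.408 × 34.6 = 14.1168 mm/d equivalent
ET₀ = 0.0023 × 14.1168 × (21.70 + 17.8) × √18.6 = 0.0023 × 14.1168 × 39.50 × 4.3128 = 5.5312 mm/d
ETc = Kc × ET₀ = 1.04 × 5.5312 = 5.7524 mm/d
Crop demand D = ETc × 30 d = 5.7524 × 30 = 172.572 mm
Pe = 0.65 × 10.8 = 7.020 mm
D − Pe = 172.572 − 7.020 = 165.552 mm
Gross irrigation = 165.552 / 0.58 = 285.434 mm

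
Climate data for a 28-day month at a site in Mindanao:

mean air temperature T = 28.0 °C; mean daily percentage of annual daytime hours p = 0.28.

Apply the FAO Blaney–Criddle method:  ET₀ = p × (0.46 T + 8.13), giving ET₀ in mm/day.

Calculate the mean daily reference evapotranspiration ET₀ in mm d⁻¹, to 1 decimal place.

ET₀ = 0.28 × (0.46 × 28.0 + 8.13) = 0.28 × 21.010 = 5.8828 mm/d

5.9 mm d⁻¹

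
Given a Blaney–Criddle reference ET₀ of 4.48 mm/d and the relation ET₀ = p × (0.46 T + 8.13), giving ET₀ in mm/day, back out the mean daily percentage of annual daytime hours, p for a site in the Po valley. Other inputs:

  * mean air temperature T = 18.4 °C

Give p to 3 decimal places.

p = ET₀ / (0.46 T + 8.13) = 4.48 / (0.46 × 18.4 + 8.13) = 4.48 / 16.594 = 0.2700

0.270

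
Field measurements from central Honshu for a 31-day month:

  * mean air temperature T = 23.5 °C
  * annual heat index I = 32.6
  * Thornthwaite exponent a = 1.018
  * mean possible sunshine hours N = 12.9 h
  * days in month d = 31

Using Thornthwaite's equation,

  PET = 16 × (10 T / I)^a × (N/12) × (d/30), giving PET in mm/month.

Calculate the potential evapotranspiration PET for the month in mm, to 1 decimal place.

132.8 mm

10T/I = 10 × 23.5 / 32.6 = 7.2086
(10T/I)^a = 7.2086^1.018 = 7.4695
Uncorrected PET = 16 × 7.4695 = 119.512 mm
Correction = (N/12)(d/30) = (12.9/12)(31/30) = 1.1108
PET = 119.512 × 1.1108 = 132.754 mm/month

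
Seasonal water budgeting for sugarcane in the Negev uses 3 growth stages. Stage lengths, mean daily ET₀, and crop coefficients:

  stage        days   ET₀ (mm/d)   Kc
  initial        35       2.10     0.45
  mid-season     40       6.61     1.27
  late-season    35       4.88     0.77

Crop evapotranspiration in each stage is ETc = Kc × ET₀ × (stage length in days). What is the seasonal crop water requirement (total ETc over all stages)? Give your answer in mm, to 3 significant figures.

500 mm

initial: 0.45 × 2.10 × 35 = 33.08 mm
mid-season: 1.27 × 6.61 × 40 = 335.79 mm
late-season: 0.77 × 4.88 × 35 = 131.52 mm
Seasonal total = 500.39 mm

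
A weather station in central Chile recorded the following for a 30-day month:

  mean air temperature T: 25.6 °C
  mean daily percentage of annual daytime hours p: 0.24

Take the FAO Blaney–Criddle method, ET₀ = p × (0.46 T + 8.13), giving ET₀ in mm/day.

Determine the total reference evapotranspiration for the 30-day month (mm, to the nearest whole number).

ET₀ = 0.24 × (0.46 × 25.6 + 8.13) = 0.24 × 19.906 = 4.7774 mm/d
Monthly total = 4.7774 × 30 = 143.322 mm

143 mm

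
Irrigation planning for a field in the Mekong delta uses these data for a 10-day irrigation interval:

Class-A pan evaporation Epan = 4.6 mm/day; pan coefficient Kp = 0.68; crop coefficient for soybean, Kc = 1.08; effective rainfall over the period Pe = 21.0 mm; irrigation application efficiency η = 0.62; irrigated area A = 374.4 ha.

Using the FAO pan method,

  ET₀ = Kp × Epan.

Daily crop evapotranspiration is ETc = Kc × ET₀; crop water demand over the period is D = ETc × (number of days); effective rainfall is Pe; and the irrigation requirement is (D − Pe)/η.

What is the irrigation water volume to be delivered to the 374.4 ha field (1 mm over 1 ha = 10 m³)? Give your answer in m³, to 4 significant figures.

ET₀ = 0.68 × 4.6 = 3.1280 mm/d
ETc = Kc × ET₀ = 1.08 × 3.1280 = 3.3782 mm/d
Crop demand D = ETc × 10 d = 3.3782 × 10 = 33.782 mm
D − Pe = 33.782 − 21.0 = 12.782 mm
Gross irrigation = 12.782 / 0.62 = 20.616 mm
Volume = 20.616 mm × 374.4 ha × 10 = 77186.3 m³

77190 m³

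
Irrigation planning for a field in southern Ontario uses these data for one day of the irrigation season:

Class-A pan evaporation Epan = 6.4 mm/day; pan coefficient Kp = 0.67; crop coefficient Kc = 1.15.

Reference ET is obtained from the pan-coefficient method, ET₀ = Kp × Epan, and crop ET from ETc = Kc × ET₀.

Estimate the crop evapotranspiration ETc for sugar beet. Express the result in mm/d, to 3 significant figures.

ET₀ = 0.67 × 6.4 = 4.2880 mm/d
ETc = Kc × ET₀ = 1.15 × 4.2880 = 4.9312 mm/d

4.93 mm/d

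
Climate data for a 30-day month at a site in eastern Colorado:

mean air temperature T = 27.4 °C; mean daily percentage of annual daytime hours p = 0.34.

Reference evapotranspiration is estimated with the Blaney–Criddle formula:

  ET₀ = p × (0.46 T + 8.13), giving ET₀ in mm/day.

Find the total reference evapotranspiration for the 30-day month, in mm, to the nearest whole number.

ET₀ = 0.34 × (0.46 × 27.4 + 8.13) = 0.34 × 20.734 = 7.0496 mm/d
Monthly total = 7.0496 × 30 = 211.488 mm

211 mm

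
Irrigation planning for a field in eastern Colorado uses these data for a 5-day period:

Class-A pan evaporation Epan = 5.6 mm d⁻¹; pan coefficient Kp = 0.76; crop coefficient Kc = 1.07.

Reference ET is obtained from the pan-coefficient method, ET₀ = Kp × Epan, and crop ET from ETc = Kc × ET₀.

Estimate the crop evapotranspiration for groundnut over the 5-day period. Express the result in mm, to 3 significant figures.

22.8 mm

ET₀ = 0.76 × 5.6 = 4.2560 mm/d
ETc = Kc × ET₀ = 1.07 × 4.2560 = 4.5539 mm/d
Over 5 days: 4.5539 × 5 = 22.770 mm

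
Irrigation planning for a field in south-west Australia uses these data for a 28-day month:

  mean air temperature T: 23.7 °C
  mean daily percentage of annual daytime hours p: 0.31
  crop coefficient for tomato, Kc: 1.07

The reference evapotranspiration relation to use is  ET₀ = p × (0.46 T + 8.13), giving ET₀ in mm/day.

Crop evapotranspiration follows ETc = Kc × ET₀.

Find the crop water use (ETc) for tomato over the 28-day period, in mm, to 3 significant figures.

ET₀ = 0.31 × (0.46 × 23.7 + 8.13) = 0.31 × 19.032 = 5.8999 mm/d
ETc = Kc × ET₀ = 1.07 × 5.8999 = 6.3129 mm/d
Over 28 days: 6.3129 × 28 = 176.761 mm

177 mm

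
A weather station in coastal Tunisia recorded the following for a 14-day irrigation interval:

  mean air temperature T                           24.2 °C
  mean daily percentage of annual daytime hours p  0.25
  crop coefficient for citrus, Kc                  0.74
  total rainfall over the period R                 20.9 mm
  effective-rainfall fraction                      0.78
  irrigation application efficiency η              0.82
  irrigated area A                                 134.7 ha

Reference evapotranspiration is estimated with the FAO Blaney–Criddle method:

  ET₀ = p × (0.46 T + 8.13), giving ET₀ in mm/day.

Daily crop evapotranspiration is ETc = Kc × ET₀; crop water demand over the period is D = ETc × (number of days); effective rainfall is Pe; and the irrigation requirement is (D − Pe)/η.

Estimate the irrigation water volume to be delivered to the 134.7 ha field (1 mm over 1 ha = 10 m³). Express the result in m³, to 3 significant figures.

55200 m³

ET₀ = 0.25 × (0.46 × 24.2 + 8.13) = 0.25 × 19.262 = 4.8155 mm/d
ETc = Kc × ET₀ = 0.74 × 4.8155 = 3.5635 mm/d
Crop demand D = ETc × 14 d = 3.5635 × 14 = 49.889 mm
Pe = 0.78 × 20.9 = 16.302 mm
D − Pe = 49.889 − 16.302 = 33.587 mm
Gross irrigation = 33.587 / 0.82 = 40.960 mm
Volume = 40.960 mm × 134.7 ha × 10 = 55173.1 m³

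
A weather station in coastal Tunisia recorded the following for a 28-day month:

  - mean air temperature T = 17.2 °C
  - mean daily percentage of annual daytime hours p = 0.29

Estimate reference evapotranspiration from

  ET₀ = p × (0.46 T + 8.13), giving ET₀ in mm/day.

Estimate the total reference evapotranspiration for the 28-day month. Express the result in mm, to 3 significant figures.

ET₀ = 0.29 × (0.46 × 17.2 + 8.13) = 0.29 × 16.042 = 4.6522 mm/d
Monthly total = 4.6522 × 28 = 130.262 mm

130 mm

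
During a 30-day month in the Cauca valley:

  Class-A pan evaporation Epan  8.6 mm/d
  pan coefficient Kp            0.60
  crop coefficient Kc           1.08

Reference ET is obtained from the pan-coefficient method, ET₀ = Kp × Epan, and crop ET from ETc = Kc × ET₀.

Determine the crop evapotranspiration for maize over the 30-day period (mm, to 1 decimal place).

ET₀ = 0.60 × 8.6 = 5.1600 mm/d
ETc = Kc × ET₀ = 1.08 × 5.1600 = 5.5728 mm/d
Over 30 days: 5.5728 × 30 = 167.184 mm

167.2 mm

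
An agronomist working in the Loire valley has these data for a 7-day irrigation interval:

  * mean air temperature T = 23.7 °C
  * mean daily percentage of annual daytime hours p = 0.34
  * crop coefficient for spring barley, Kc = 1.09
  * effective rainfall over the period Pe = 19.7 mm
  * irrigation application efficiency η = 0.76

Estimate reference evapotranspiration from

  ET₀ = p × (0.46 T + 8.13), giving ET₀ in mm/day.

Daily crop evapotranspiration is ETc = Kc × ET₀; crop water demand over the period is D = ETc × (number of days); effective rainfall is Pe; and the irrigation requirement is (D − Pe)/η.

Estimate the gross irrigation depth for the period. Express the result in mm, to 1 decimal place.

39.0 mm

ET₀ = 0.34 × (0.46 × 23.7 + 8.13) = 0.34 × 19.032 = 6.4709 mm/d
ETc = Kc × ET₀ = 1.09 × 6.4709 = 7.0533 mm/d
Crop demand D = ETc × 7 d = 7.0533 × 7 = 49.373 mm
D − Pe = 49.373 − 19.7 = 29.673 mm
Gross irrigation = 29.673 / 0.76 = 39.043 mm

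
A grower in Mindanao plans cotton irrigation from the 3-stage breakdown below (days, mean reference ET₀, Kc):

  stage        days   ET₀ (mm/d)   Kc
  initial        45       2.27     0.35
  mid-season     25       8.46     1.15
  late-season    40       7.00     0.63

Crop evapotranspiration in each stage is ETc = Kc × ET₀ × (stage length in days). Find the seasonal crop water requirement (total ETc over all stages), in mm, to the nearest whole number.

initial: 0.35 × 2.27 × 45 = 35.75 mm
mid-season: 1.15 × 8.46 × 25 = 243.23 mm
late-season: 0.63 × 7.00 × 40 = 176.40 mm
Seasonal total = 455.38 mm

455 mm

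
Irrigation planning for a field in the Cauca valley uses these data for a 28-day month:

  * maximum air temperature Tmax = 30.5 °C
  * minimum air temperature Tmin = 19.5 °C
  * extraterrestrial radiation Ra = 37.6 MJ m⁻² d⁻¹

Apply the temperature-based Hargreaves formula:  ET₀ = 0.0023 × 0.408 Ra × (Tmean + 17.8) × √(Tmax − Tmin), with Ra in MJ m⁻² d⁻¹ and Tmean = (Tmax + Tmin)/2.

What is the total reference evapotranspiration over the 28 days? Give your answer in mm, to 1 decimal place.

Tmean = (30.5 + 19.5)/2 = 25.00 °C
0.408 Ra = 0.408 × 37.6 = 15.3408 mm/d equivalent
ET₀ = 0.0023 × 15.3408 × (25.00 + 17.8) × √11.0 = 0.0023 × 15.3408 × 42.80 × 3.3166 = 5.0086 mm/d
Over 28 days: 5.0086 × 28 = 140.241 mm

140.2 mm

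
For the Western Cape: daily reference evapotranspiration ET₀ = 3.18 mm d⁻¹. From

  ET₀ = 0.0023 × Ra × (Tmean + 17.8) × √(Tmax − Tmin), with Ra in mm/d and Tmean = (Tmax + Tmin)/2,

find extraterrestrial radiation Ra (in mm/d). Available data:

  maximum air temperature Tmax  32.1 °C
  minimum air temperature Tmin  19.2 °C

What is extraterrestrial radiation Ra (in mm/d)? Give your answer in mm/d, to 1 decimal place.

8.9 mm/d

Tmean = 25.65 °C; √ΔT = 3.5917
Ra = ET₀ / [0.0023 × (Tmean+17.8) × √ΔT] = 3.18 / (0.0023 × 43.45 × 3.5917) = 8.860 mm/d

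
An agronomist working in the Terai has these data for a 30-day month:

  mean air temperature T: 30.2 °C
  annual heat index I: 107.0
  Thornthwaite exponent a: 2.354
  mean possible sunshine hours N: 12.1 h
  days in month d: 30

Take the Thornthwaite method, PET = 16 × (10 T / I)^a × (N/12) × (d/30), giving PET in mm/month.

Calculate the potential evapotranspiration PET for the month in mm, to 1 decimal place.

185.6 mm

10T/I = 10 × 30.2 / 107.0 = 2.8224
(10T/I)^a = 2.8224^2.354 = 11.5015
Uncorrected PET = 16 × 11.5015 = 184.024 mm
Correction = (N/12)(d/30) = (12.1/12)(30/30) = 1.0083
PET = 184.024 × 1.0083 = 185.551 mm/month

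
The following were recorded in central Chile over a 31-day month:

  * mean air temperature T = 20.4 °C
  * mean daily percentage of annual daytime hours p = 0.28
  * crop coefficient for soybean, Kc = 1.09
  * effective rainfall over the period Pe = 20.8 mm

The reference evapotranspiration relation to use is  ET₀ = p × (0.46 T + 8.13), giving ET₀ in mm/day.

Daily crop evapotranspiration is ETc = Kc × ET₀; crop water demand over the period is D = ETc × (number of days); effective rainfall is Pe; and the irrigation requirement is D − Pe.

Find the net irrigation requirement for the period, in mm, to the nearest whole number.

ET₀ = 0.28 × (0.46 × 20.4 + 8.13) = 0.28 × 17.514 = 4.9039 mm/d
ETc = Kc × ET₀ = 1.09 × 4.9039 = 5.3453 mm/d
Crop demand D = ETc × 31 d = 5.3453 × 31 = 165.704 mm
D − Pe = 165.704 − 20.8 = 144.904 mm

145 mm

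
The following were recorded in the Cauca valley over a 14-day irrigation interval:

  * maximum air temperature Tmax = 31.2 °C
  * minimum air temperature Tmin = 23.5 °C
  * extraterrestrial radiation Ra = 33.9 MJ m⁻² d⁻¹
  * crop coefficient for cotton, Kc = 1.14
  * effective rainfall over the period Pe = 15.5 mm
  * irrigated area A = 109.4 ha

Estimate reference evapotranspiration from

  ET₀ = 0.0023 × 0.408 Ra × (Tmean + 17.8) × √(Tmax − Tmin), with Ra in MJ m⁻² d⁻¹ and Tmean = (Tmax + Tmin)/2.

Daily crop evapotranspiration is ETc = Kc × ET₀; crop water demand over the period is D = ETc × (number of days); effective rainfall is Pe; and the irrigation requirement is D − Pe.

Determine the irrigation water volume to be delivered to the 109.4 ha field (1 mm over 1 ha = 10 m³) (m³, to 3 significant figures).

Tmean = (31.2 + 23.5)/2 = 27.35 °C
0.408 Ra = 0.408 × 33.9 = 13.8312 mm/d equivalent
ET₀ = 0.0023 × 13.8312 × (27.35 + 17.8) × √7.7 = 0.0023 × 13.8312 × 45.15 × 2.7749 = 3.9856 mm/d
ETc = Kc × ET₀ = 1.14 × 3.9856 = 4.5436 mm/d
Crop demand D = ETc × 14 d = 4.5436 × 14 = 63.610 mm
D − Pe = 63.610 − 15.5 = 48.110 mm
Volume = 48.110 mm × 109.4 ha × 10 = 52632.3 m³

52600 m³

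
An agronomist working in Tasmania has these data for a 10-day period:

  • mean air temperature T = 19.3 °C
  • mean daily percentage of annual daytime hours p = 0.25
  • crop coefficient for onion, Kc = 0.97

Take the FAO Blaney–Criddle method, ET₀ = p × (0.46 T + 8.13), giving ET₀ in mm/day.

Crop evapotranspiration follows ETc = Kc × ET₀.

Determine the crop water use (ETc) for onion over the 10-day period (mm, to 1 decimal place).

41.2 mm

ET₀ = 0.25 × (0.46 × 19.3 + 8.13) = 0.25 × 17.008 = 4.2520 mm/d
ETc = Kc × ET₀ = 0.97 × 4.2520 = 4.1244 mm/d
Over 10 days: 4.1244 × 10 = 41.244 mm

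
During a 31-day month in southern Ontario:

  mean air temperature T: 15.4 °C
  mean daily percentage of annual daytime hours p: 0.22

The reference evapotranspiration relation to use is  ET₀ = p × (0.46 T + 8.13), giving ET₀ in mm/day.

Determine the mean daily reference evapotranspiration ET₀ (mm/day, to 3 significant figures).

3.35 mm/day

ET₀ = 0.22 × (0.46 × 15.4 + 8.13) = 0.22 × 15.214 = 3.3471 mm/d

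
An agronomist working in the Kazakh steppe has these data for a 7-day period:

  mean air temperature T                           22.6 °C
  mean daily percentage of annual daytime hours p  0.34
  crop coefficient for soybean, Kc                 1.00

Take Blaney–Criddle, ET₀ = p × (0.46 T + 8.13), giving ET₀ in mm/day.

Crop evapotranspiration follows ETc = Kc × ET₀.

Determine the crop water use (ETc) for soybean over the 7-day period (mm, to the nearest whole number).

44 mm

ET₀ = 0.34 × (0.46 × 22.6 + 8.13) = 0.34 × 18.526 = 6.2988 mm/d
ETc = Kc × ET₀ = 1.00 × 6.2988 = 6.2988 mm/d
Over 7 days: 6.2988 × 7 = 44.092 mm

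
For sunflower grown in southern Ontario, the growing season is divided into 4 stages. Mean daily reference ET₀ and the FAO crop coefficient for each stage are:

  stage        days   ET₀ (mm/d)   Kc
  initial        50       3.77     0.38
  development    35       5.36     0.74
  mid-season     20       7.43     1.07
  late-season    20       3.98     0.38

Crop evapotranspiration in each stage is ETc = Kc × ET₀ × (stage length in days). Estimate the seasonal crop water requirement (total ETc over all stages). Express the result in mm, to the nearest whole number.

initial: 0.38 × 3.77 × 50 = 71.63 mm
development: 0.74 × 5.36 × 35 = 138.82 mm
mid-season: 1.07 × 7.43 × 20 = 159.00 mm
late-season: 0.38 × 3.98 × 20 = 30.25 mm
Seasonal total = 399.70 mm

400 mm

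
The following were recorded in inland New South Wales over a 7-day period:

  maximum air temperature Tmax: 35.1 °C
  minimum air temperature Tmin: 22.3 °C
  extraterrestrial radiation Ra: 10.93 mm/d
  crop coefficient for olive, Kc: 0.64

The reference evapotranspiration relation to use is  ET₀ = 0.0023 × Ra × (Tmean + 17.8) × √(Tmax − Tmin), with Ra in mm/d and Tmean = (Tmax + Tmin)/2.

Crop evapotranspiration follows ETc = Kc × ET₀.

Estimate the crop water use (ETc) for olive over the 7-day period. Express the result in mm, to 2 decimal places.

18.74 mm

Tmean = (35.1 + 22.3)/2 = 28.70 °C
ET₀ = 0.0023 × 10.93 × (28.70 + 17.8) × √12.8 = 0.0023 × 10.93 × 46.50 × 3.5777 = 4.1822 mm/d
ETc = Kc × ET₀ = 0.64 × 4.1822 = 2.6766 mm/d
Over 7 days: 2.6766 × 7 = 18.736 mm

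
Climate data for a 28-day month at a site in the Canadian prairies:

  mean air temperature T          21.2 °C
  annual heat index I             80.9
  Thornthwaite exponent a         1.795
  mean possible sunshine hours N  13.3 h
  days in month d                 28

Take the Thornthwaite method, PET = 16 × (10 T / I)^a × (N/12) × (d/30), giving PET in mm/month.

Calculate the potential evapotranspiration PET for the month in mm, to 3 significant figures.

10T/I = 10 × 21.2 / 80.9 = 2.6205
(10T/I)^a = 2.6205^1.795 = 5.6364
Uncorrected PET = 16 × 5.6364 = 90.182 mm
Correction = (N/12)(d/30) = (13.3/12)(28/30) = 1.0344
PET = 90.182 × 1.0344 = 93.284 mm/month

93.3 mm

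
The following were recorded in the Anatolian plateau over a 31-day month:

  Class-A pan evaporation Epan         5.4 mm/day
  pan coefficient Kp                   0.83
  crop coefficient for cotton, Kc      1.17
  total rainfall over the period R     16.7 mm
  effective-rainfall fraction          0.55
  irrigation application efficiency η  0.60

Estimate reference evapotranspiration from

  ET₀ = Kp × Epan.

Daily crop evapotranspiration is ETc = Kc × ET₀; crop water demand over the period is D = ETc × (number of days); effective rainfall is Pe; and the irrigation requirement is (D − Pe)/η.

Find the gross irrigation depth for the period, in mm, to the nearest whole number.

256 mm

ET₀ = 0.83 × 5.4 = 4.4820 mm/d
ETc = Kc × ET₀ = 1.17 × 4.4820 = 5.2439 mm/d
Crop demand D = ETc × 31 d = 5.2439 × 31 = 162.561 mm
Pe = 0.55 × 16.7 = 9.185 mm
D − Pe = 162.561 − 9.185 = 153.376 mm
Gross irrigation = 153.376 / 0.60 = 255.627 mm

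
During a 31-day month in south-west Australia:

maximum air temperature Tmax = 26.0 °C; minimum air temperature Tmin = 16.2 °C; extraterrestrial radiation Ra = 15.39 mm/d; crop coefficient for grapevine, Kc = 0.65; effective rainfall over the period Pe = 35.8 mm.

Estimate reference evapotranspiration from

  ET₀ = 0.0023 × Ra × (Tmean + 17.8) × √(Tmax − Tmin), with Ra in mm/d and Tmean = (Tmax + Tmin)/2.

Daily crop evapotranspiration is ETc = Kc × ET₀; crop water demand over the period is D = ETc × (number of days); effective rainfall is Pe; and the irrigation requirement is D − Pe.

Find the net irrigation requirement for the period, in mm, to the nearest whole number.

Tmean = (26.0 + 16.2)/2 = 21.10 °C
ET₀ = 0.0023 × 15.39 × (21.10 + 17.8) × √9.8 = 0.0023 × 15.39 × 38.90 × 3.1305 = 4.3105 mm/d
ETc = Kc × ET₀ = 0.65 × 4.3105 = 2.8018 mm/d
Crop demand D = ETc × 31 d = 2.8018 × 31 = 86.856 mm
D − Pe = 86.856 − 35.8 = 51.056 mm

51 mm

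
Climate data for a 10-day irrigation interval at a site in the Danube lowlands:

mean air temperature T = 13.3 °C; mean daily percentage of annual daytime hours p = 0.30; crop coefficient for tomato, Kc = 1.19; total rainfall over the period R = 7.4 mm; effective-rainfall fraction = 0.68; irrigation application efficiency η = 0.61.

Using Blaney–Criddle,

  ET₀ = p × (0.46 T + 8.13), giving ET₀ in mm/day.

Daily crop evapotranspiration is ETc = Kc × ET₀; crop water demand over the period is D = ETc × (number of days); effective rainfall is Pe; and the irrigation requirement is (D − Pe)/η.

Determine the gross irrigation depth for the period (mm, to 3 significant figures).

75.1 mm

ET₀ = 0.30 × (0.46 × 13.3 + 8.13) = 0.30 × 14.248 = 4.2744 mm/d
ETc = Kc × ET₀ = 1.19 × 4.2744 = 5.0865 mm/d
Crop demand D = ETc × 10 d = 5.0865 × 10 = 50.865 mm
Pe = 0.68 × 7.4 = 5.032 mm
D − Pe = 50.865 − 5.032 = 45.833 mm
Gross irrigation = 45.833 / 0.61 = 75.136 mm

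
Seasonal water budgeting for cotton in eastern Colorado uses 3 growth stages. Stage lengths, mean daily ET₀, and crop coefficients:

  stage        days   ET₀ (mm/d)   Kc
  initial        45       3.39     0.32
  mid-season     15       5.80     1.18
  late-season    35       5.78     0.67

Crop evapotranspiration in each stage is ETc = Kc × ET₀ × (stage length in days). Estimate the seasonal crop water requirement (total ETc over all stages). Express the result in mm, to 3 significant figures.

287 mm

initial: 0.32 × 3.39 × 45 = 48.82 mm
mid-season: 1.18 × 5.80 × 15 = 102.66 mm
late-season: 0.67 × 5.78 × 35 = 135.54 mm
Seasonal total = 287.02 mm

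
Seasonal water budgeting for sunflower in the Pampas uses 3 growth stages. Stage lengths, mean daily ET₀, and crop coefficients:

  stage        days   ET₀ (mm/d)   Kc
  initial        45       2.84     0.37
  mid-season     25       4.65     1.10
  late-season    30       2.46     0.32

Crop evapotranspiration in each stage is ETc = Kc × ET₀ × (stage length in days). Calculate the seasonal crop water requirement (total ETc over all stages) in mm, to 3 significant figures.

199 mm

initial: 0.37 × 2.84 × 45 = 47.29 mm
mid-season: 1.10 × 4.65 × 25 = 127.88 mm
late-season: 0.32 × 2.46 × 30 = 23.62 mm
Seasonal total = 198.79 mm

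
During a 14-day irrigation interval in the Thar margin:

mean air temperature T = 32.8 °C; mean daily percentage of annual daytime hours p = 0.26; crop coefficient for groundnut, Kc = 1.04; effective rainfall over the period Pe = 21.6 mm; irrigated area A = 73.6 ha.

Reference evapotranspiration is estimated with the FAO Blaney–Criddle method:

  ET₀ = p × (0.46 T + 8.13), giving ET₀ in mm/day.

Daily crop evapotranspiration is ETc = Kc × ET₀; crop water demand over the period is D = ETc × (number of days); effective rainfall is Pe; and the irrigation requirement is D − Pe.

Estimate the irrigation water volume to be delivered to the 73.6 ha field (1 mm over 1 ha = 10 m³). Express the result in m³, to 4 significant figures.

48790 m³

ET₀ = 0.26 × (0.46 × 32.8 + 8.13) = 0.26 × 23.218 = 6.0367 mm/d
ETc = Kc × ET₀ = 1.04 × 6.0367 = 6.2782 mm/d
Crop demand D = ETc × 14 d = 6.2782 × 14 = 87.895 mm
D − Pe = 87.895 − 21.6 = 66.295 mm
Volume = 66.295 mm × 73.6 ha × 10 = 48793.1 m³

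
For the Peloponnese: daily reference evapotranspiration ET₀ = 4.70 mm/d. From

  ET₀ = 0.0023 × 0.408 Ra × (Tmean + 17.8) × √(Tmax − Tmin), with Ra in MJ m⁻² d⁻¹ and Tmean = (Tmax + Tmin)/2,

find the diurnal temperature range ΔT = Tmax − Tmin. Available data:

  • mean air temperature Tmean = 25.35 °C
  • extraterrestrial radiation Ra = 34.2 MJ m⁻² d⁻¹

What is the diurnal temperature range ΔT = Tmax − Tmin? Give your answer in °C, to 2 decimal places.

11.52 °C

√ΔT = ET₀ / [0.0023 × 0.408 × Ra × (Tmean+17.8)] = 4.70 / (0.0023 × 13.9536 × 43.15) = 3.3939
ΔT = 3.3939² = 11.519 °C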